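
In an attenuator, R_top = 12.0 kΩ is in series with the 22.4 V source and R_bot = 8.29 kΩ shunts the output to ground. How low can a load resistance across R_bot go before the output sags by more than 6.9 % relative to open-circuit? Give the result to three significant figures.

Output resistance R_th = R_top‖R_bot = (12.0 × 8.29)/20.29 = 4.903 kΩ.
The fractional drop is R_th/(R_th + R_L); requiring this ≤ 0.0690 gives R_L ≥ R_th(1/0.0690 − 1) = 4.903 × 13.49 = 66.2 kΩ.

R_L(min) ≈ 66.2 kΩ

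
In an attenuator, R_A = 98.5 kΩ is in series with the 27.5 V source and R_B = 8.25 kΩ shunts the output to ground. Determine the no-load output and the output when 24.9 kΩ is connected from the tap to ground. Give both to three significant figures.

Unloaded: 2.13 V; loaded: 1.63 V

Open-circuit: V = 27.5 × 8.25/(98.5 + 8.25) = 2.13 V.
With the load, R_B becomes R_B‖R_L = 6.197 kΩ, so V = 27.5 × 6.197/104.7 = 1.63 V.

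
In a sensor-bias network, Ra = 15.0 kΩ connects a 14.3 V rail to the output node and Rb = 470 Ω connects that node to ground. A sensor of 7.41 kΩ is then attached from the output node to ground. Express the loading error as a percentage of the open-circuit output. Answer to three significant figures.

5.79 %

The divider's output (Thévenin) resistance is Ra‖Rb = 455.7 Ω.
Fractional drop under load = R_th/(R_th + R_L) = 455.7 / (455.7 + 7410) = 0.05794.
So the output falls by 5.79 %.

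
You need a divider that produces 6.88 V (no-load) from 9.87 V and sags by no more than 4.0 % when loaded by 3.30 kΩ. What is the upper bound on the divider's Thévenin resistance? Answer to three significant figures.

Loading drop = R_th/(R_th + R_L) ≤ 0.0400, so R_th ≤ R_L · ε/(1−ε) = 3.30 kΩ × 0.0400/0.9600 = 138 Ω.

R_th ≤ 138 Ω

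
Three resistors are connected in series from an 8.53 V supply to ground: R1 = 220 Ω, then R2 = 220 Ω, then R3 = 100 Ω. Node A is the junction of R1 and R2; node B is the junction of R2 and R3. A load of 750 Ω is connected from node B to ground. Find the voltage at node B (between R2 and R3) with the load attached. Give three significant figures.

V ≈ 1.42 V

At node B, R3 is in parallel with the load: R3‖R_L = 88.24 Ω.
Below node A the resistance is R2 + (R3‖R_L) = 308.2 Ω, so V_A = 8.53 × 308.2/528.2 = 4.977 V.
Then V_B = V_A × (R3‖R_L)/(R2 + R3‖R_L) = 4.977 × 88.24/308.2 = 1.42 V.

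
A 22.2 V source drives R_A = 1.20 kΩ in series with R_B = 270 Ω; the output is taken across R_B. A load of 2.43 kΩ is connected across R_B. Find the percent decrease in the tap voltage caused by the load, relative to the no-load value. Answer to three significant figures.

8.32 %

The divider's output (Thévenin) resistance is R_A‖R_B = 220.4 Ω.
Fractional drop under load = R_th/(R_th + R_L) = 220.4 / (220.4 + 2430) = 0.08316.
So the output falls by 8.32 %.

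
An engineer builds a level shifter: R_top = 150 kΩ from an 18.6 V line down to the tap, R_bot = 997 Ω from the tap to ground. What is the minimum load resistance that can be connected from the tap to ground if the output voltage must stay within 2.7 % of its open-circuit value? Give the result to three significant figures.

Output resistance R_th = R_top‖R_bot = (150000 × 997)/151000 = 990.4 Ω.
The fractional drop is R_th/(R_th + R_L); requiring this ≤ 0.0270 gives R_L ≥ R_th(1/0.0270 − 1) = 990.4 × 36.04 = 35.7 kΩ.

R_L(min) ≈ 35.7 kΩ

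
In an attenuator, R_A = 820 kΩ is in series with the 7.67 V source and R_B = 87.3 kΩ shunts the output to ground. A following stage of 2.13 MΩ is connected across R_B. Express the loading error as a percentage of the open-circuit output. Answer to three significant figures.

3.57 %

The divider's output (Thévenin) resistance is R_A‖R_B = 78.90 kΩ.
Fractional drop under load = R_th/(R_th + R_L) = 78.90 / (78.90 + 2130) = 0.03572.
So the output falls by 3.57 %.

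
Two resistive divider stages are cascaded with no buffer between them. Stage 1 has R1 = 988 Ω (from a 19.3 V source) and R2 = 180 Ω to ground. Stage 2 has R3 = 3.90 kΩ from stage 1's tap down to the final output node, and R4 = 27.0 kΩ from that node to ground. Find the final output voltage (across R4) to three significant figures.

V_out ≈ 2.59 V

Stage 2 presents R3+R4 = 30900 Ω as a load on stage 1's tap.
Stage 1's lower leg becomes R2‖(R3+R4) = 179.0 Ω, so V_mid = 19.3 × 179.0/1167 = 2.960 V.
Stage 2 is itself unloaded: V_out = V_mid × R4/(R3+R4) = 2.960 × 27000/30900 = 2.59 V.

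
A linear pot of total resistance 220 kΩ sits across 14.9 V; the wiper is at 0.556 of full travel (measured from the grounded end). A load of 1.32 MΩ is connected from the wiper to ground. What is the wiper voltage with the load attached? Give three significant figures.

V ≈ 7.96 V

The wiper splits the pot into (1−α)R = 97.68 kΩ above and αR = 122.3 kΩ below.
Lower section ‖ load = 111.9 kΩ.
V_wiper = 14.9 × 111.9/(97.68 + 111.9) = 7.96 V.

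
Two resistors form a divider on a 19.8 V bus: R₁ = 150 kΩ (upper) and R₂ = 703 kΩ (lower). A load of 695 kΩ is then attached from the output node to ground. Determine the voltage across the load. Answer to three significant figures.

V_out ≈ 13.9 V

The load sits in parallel with R₂: R₂‖R_L = (703 × 695) / (703 + 695) = 349.5 kΩ.
V_out = 19.8 × 349.5 / (150 + 349.5) = 19.8 × 349.5/499.5 = 13.9 V.
(Unloaded it would have been 16.3 V.)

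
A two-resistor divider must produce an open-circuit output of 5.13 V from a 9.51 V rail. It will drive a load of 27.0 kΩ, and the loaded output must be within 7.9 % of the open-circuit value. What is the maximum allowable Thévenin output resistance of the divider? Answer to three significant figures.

R_th ≤ 2.32 kΩ

Loading drop = R_th/(R_th + R_L) ≤ 0.0790, so R_th ≤ R_L · ε/(1−ε) = 27.0 kΩ × 0.0790/0.9210 = 2.32 kΩ.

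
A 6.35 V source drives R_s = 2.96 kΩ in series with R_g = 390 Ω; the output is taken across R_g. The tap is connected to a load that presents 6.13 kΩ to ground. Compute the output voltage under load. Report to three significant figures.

The load sits in parallel with R_g: R_g‖R_L = (390 × 6130) / (390 + 6130) = 366.7 Ω.
V_out = 6.35 × 366.7 / (2960 + 366.7) = 6.35 × 366.7/3327 = 0.700 V.

V_out ≈ 0.700 V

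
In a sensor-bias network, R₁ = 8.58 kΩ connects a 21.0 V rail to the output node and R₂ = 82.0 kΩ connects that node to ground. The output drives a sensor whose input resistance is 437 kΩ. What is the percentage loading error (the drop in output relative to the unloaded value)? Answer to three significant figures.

The divider's output (Thévenin) resistance is R₁‖R₂ = 7.767 kΩ.
Fractional drop under load = R_th/(R_th + R_L) = 7.767 / (7.767 + 437) = 0.01746.
So the output falls by 1.75 %.

1.75 %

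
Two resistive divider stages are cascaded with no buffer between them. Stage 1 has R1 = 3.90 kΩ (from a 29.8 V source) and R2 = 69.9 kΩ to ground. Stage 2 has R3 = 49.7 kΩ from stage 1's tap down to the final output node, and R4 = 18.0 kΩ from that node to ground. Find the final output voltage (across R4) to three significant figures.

Stage 2 presents R3+R4 = 67.70 kΩ as a load on stage 1's tap.
Stage 1's lower leg becomes R2‖(R3+R4) = 34.39 kΩ, so V_mid = 29.8 × 34.39/38.29 = 26.76 V.
Stage 2 is itself unloaded: V_out = V_mid × R4/(R3+R4) = 26.76 × 18.0/67.70 = 7.12 V.

V_out ≈ 7.12 V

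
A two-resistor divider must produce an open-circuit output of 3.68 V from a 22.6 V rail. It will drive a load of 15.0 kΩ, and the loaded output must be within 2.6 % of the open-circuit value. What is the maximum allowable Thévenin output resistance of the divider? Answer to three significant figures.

Loading drop = R_th/(R_th + R_L) ≤ 0.0260, so R_th ≤ R_L · ε/(1−ε) = 15.0 kΩ × 0.0260/0.9740 = 400 Ω.
(Any R1, R2 with R2/(R1+R2) = 0.163 and R1‖R2 ≤ 400 Ω will meet the spec.)

R_th ≤ 400 Ω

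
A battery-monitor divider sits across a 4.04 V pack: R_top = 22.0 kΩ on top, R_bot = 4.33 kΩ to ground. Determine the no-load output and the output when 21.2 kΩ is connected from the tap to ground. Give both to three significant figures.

Open-circuit: V = 4.04 × 4.33/(22.0 + 4.33) = 0.664 V.
With the load, R_bot becomes R_bot‖R_L = 3.596 kΩ, so V = 4.04 × 3.596/25.60 = 0.568 V.

Unloaded: 0.664 V; loaded: 0.568 V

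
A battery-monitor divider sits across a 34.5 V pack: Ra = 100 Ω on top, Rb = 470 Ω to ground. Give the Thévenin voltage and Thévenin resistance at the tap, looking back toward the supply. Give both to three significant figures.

V_th = 28.4 V, R_th = 82.5 Ω

V_th is the open-circuit tap voltage: 34.5 × 470/(100 + 470) = 28.4 V.
With the supply zeroed, Ra and Rb appear in parallel from the tap: R_th = Ra‖Rb = (100 × 470)/570.0 = 82.5 Ω.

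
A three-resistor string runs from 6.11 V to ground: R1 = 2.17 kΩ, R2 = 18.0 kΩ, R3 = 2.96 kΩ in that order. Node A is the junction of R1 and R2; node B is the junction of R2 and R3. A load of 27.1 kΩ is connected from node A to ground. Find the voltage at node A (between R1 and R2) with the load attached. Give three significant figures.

Below node A the series string R2+R3 = 20.96 kΩ sits in parallel with the 27.1 kΩ load: 11.82 kΩ.
V_A = 6.11 × 11.82/(2.17 + 11.82) = 5.16 V.

V ≈ 5.16 V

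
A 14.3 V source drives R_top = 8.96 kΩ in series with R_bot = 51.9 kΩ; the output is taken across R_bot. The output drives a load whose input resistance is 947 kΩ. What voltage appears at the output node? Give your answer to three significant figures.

The load sits in parallel with R_bot: R_bot‖R_L = (51.9 × 947) / (51.9 + 947) = 49.20 kΩ.
V_out = 14.3 × 49.20 / (8.96 + 49.20) = 14.3 × 49.20/58.16 = 12.1 V.

V_out ≈ 12.1 V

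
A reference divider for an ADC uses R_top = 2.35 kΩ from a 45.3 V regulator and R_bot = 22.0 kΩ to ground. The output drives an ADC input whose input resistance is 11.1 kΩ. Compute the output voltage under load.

The load sits in parallel with R_bot: R_bot‖R_L = (22.0 × 11.1) / (22.0 + 11.1) = 7.378 kΩ.
V_out = 45.3 × 7.378 / (2.35 + 7.378) = 45.3 × 7.378/9.728 = 34.4 V.

V_out ≈ 34.4 V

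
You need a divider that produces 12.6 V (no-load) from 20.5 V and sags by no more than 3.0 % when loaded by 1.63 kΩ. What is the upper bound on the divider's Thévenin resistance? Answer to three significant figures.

R_th ≤ 50.4 Ω

Loading drop = R_th/(R_th + R_L) ≤ 0.0300, so R_th ≤ R_L · ε/(1−ε) = 1.63 kΩ × 0.0300/0.9700 = 50.4 Ω.
(Any R1, R2 with R2/(R1+R2) = 0.615 and R1‖R2 ≤ 50.4 Ω will meet the spec.)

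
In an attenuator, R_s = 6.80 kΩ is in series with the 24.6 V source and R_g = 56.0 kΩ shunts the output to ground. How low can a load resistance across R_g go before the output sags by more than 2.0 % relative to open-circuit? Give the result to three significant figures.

R_L(min) ≈ 297 kΩ

Output resistance R_th = R_s‖R_g = (6.80 × 56.0)/62.80 = 6.064 kΩ.
The fractional drop is R_th/(R_th + R_L); requiring this ≤ 0.0200 gives R_L ≥ R_th(1/0.0200 − 1) = 6.064 × 49.00 = 297 kΩ.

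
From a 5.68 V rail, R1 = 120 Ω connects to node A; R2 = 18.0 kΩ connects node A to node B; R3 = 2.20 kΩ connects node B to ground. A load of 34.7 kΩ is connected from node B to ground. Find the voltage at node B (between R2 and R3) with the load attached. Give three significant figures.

V ≈ 0.582 V

At node B, R3 is in parallel with the load: R3‖R_L = 2069 Ω.
Below node A the resistance is R2 + (R3‖R_L) = 20070 Ω, so V_A = 5.68 × 20070/20190 = 5.646 V.
Then V_B = V_A × (R3‖R_L)/(R2 + R3‖R_L) = 5.646 × 2069/20070 = 0.582 V.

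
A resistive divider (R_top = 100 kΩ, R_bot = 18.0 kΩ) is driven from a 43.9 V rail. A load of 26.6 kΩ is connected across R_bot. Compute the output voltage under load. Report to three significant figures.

V_out ≈ 4.26 V

The load sits in parallel with R_bot: R_bot‖R_L = (18.0 × 26.6) / (18.0 + 26.6) = 10.74 kΩ.
V_out = 43.9 × 10.74 / (100 + 10.74) = 43.9 × 10.74/110.7 = 4.26 V.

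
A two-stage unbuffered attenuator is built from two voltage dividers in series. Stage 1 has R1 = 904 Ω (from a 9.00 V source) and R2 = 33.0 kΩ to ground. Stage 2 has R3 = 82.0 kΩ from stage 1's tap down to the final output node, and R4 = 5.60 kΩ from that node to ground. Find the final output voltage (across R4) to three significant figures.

Stage 2 presents R3+R4 = 87600 Ω as a load on stage 1's tap.
Stage 1's lower leg becomes R2‖(R3+R4) = 23970 Ω, so V_mid = 9.00 × 23970/24870 = 8.673 V.
Stage 2 is itself unloaded: V_out = V_mid × R4/(R3+R4) = 8.673 × 5600/87600 = 0.554 V.

V_out ≈ 0.554 V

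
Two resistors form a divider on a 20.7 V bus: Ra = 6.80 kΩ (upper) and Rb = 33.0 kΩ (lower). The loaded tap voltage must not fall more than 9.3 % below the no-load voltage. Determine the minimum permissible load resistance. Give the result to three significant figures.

Output resistance R_th = Ra‖Rb = (6.80 × 33.0)/39.80 = 5.638 kΩ.
The fractional drop is R_th/(R_th + R_L); requiring this ≤ 0.0930 gives R_L ≥ R_th(1/0.0930 − 1) = 5.638 × 9.753 = 55.0 kΩ.

R_L(min) ≈ 55.0 kΩ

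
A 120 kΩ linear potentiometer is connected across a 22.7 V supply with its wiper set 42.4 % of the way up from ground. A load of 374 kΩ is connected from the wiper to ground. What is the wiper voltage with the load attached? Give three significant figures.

V ≈ 8.93 V

The wiper splits the pot into (1−α)R = 69.12 kΩ above and αR = 50.88 kΩ below.
Lower section ‖ load = 44.79 kΩ.
V_wiper = 22.7 × 44.79/(69.12 + 44.79) = 8.93 V.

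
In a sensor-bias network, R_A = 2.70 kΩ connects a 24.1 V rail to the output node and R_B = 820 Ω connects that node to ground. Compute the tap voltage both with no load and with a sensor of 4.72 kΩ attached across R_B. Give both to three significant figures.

Unloaded: 5.61 V; loaded: 4.95 V

Open-circuit: V = 24.1 × 820/(2700 + 820) = 5.61 V.
With the load, R_B becomes R_B‖R_L = 698.6 Ω, so V = 24.1 × 698.6/3399 = 4.95 V.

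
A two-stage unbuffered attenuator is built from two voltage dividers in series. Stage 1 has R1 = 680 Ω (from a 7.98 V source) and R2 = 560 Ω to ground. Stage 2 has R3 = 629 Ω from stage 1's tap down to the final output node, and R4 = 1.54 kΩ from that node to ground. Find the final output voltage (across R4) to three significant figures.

Stage 2 presents R3+R4 = 2169 Ω as a load on stage 1's tap.
Stage 1's lower leg becomes R2‖(R3+R4) = 445.1 Ω, so V_mid = 7.98 × 445.1/1125 = 3.157 V.
Stage 2 is itself unloaded: V_out = V_mid × R4/(R3+R4) = 3.157 × 1540/2169 = 2.24 V.

V_out ≈ 2.24 V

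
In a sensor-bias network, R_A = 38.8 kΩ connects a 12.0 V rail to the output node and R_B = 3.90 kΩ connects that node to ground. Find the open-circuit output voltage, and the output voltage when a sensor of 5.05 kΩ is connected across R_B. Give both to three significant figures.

Unloaded: 1.10 V; loaded: 0.644 V

Open-circuit: V = 12.0 × 3.90/(38.8 + 3.90) = 1.10 V.
With the load, R_B becomes R_B‖R_L = 2.201 kΩ, so V = 12.0 × 2.201/41.00 = 0.644 V.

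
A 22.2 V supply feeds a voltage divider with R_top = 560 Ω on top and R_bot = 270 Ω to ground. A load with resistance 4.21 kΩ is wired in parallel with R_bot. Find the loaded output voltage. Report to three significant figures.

The load sits in parallel with R_bot: R_bot‖R_L = (270 × 4210) / (270 + 4210) = 253.7 Ω.
V_out = 22.2 × 253.7 / (560 + 253.7) = 22.2 × 253.7/813.7 = 6.92 V.
(Unloaded it would have been 7.22 V.)

V_out ≈ 6.92 V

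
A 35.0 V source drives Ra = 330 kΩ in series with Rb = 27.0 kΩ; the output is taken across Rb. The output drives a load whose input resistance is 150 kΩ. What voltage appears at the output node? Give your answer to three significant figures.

V_out ≈ 2.27 V

The load sits in parallel with Rb: Rb‖R_L = (27.0 × 150) / (27.0 + 150) = 22.88 kΩ.
V_out = 35.0 × 22.88 / (330 + 22.88) = 35.0 × 22.88/352.9 = 2.27 V.
(Unloaded it would have been 2.65 V.)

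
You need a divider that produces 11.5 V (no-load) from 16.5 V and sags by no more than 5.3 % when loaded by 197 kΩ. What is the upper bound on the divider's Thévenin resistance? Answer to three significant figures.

Loading drop = R_th/(R_th + R_L) ≤ 0.0530, so R_th ≤ R_L · ε/(1−ε) = 197 kΩ × 0.0530/0.9470 = 11.0 kΩ.
(Any R1, R2 with R2/(R1+R2) = 0.697 and R1‖R2 ≤ 11.0 kΩ will meet the spec.)

R_th ≤ 11.0 kΩ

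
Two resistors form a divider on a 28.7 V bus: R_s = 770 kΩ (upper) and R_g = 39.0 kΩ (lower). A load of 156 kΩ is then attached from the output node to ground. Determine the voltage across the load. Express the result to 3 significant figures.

The load sits in parallel with R_g: R_g‖R_L = (39.0 × 156) / (39.0 + 156) = 31.20 kΩ.
V_out = 28.7 × 31.20 / (770 + 31.20) = 28.7 × 31.20/801.2 = 1.12 V.

V_out ≈ 1.12 V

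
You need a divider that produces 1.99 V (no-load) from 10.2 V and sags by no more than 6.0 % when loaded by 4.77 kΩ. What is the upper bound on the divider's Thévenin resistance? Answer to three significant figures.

Loading drop = R_th/(R_th + R_L) ≤ 0.0600, so R_th ≤ R_L · ε/(1−ε) = 4.77 kΩ × 0.0600/0.9400 = 304 Ω.

R_th ≤ 304 Ω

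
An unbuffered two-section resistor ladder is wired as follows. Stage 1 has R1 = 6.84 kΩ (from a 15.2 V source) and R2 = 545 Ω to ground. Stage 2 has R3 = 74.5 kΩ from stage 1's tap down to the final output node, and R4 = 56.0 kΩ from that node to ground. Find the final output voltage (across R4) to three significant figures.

Stage 2 presents R3+R4 = 130500 Ω as a load on stage 1's tap.
Stage 1's lower leg becomes R2‖(R3+R4) = 542.7 Ω, so V_mid = 15.2 × 542.7/7383 = 1.117 V.
Stage 2 is itself unloaded: V_out = V_mid × R4/(R3+R4) = 1.117 × 56000/130500 = 0.480 V.

V_out ≈ 0.480 V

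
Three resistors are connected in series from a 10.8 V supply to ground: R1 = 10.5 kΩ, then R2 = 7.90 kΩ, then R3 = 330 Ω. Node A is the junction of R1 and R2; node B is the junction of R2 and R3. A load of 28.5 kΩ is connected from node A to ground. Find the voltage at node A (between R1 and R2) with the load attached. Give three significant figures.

V ≈ 4.08 V

Below node A the series string R2+R3 = 8230 Ω sits in parallel with the 28500 Ω load: 6386 Ω.
V_A = 10.8 × 6386/(10500 + 6386) = 4.08 V.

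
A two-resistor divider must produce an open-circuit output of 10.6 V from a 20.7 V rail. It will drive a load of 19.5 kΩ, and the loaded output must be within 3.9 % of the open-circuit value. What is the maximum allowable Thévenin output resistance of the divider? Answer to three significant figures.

Loading drop = R_th/(R_th + R_L) ≤ 0.0390, so R_th ≤ R_L · ε/(1−ε) = 19.5 kΩ × 0.0390/0.9610 = 791 Ω.

R_th ≤ 791 Ω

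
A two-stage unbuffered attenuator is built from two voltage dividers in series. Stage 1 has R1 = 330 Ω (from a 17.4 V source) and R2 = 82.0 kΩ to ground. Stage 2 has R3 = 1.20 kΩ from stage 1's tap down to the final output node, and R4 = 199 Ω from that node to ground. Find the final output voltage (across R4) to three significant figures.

V_out ≈ 2.00 V

Stage 2 presents R3+R4 = 1399 Ω as a load on stage 1's tap.
Stage 1's lower leg becomes R2‖(R3+R4) = 1376 Ω, so V_mid = 17.4 × 1376/1706 = 14.03 V.
Stage 2 is itself unloaded: V_out = V_mid × R4/(R3+R4) = 14.03 × 199/1399 = 2.00 V.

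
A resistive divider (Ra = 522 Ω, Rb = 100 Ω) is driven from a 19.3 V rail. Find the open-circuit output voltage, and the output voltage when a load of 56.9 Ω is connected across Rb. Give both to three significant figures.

Open-circuit: V = 19.3 × 100/(522 + 100) = 3.10 V.
With the load, Rb becomes Rb‖R_L = 36.27 Ω, so V = 19.3 × 36.27/558.3 = 1.25 V.

Unloaded: 3.10 V; loaded: 1.25 V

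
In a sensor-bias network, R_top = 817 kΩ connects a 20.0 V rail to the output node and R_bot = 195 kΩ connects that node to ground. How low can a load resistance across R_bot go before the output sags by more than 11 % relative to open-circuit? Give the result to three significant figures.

Output resistance R_th = R_top‖R_bot = (817 × 195)/1012 = 157.4 kΩ.
The fractional drop is R_th/(R_th + R_L); requiring this ≤ 0.110 gives R_L ≥ R_th(1/0.110 − 1) = 157.4 × 8.091 = 1.27 MΩ.

R_L(min) ≈ 1.27 MΩ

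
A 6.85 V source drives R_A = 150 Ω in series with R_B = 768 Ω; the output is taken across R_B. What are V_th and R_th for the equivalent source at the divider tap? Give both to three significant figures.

V_th is the open-circuit tap voltage: 6.85 × 768/(150 + 768) = 5.73 V.
With the supply zeroed, R_A and R_B appear in parallel from the tap: R_th = R_A‖R_B = (150 × 768)/918.0 = 125 Ω.

V_th = 5.73 V, R_th = 125 Ω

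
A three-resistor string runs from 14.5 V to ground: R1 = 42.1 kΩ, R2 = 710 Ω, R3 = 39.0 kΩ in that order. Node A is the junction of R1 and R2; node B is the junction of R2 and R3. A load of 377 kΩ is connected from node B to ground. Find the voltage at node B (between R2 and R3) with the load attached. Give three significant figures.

At node B, R3 is in parallel with the load: R3‖R_L = 35340 Ω.
Below node A the resistance is R2 + (R3‖R_L) = 36050 Ω, so V_A = 14.5 × 36050/78150 = 6.689 V.
Then V_B = V_A × (R3‖R_L)/(R2 + R3‖R_L) = 6.689 × 35340/36050 = 6.56 V.

V ≈ 6.56 V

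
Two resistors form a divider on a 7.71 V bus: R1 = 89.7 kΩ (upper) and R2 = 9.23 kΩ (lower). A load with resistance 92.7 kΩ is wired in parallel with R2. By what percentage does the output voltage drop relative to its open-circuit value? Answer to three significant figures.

8.28 %

Unloaded V = 7.71 × 9.23/98.93 = 0.71933 V.
Loaded: R2‖R_L = 8.394 kΩ, giving V = 7.71 × 8.394/98.09 = 0.65977 V.
Drop = (0.71933 − 0.65977) / 0.71933 = 8.28 %.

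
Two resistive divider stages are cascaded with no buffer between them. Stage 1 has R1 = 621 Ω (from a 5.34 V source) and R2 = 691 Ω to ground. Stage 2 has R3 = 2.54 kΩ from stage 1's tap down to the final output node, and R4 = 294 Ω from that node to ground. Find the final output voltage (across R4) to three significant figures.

Stage 2 presents R3+R4 = 2834 Ω as a load on stage 1's tap.
Stage 1's lower leg becomes R2‖(R3+R4) = 555.5 Ω, so V_mid = 5.34 × 555.5/1177 = 2.521 V.
Stage 2 is itself unloaded: V_out = V_mid × R4/(R3+R4) = 2.521 × 294/2834 = 0.262 V.

V_out ≈ 0.262 V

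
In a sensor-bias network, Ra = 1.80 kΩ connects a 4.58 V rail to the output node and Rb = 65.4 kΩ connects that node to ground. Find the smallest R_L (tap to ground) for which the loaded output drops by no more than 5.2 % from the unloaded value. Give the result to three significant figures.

Output resistance R_th = Ra‖Rb = (1.80 × 65.4)/67.20 = 1.752 kΩ.
The fractional drop is R_th/(R_th + R_L); requiring this ≤ 0.0520 gives R_L ≥ R_th(1/0.0520 − 1) = 1.752 × 18.23 = 31.9 kΩ.

R_L(min) ≈ 31.9 kΩ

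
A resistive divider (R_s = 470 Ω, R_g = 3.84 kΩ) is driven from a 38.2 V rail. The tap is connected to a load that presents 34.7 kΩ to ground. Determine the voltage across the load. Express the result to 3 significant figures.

The load sits in parallel with R_g: R_g‖R_L = (3840 × 34700) / (3840 + 34700) = 3457 Ω.
V_out = 38.2 × 3457 / (470 + 3457) = 38.2 × 3457/3927 = 33.6 V.

V_out ≈ 33.6 V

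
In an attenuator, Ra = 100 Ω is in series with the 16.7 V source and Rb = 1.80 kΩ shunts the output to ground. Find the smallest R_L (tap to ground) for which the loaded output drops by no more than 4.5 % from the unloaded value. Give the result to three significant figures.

R_L(min) ≈ 2.01 kΩ

Output resistance R_th = Ra‖Rb = (100 × 1800)/1900 = 94.74 Ω.
The fractional drop is R_th/(R_th + R_L); requiring this ≤ 0.0450 gives R_L ≥ R_th(1/0.0450 − 1) = 94.74 × 21.22 = 2.01 kΩ.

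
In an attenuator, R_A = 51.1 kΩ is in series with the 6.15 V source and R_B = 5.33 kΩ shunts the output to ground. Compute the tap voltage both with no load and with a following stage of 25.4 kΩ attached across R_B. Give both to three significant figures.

Open-circuit: V = 6.15 × 5.33/(51.1 + 5.33) = 0.581 V.
With the load, R_B becomes R_B‖R_L = 4.406 kΩ, so V = 6.15 × 4.406/55.51 = 0.488 V.

Unloaded: 0.581 V; loaded: 0.488 V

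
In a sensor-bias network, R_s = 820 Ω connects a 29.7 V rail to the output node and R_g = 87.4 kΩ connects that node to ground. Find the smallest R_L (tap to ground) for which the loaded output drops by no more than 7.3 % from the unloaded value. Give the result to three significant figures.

Output resistance R_th = R_s‖R_g = (820 × 87400)/88220 = 812.4 Ω.
The fractional drop is R_th/(R_th + R_L); requiring this ≤ 0.0730 gives R_L ≥ R_th(1/0.0730 − 1) = 812.4 × 12.70 = 10.3 kΩ.

R_L(min) ≈ 10.3 kΩ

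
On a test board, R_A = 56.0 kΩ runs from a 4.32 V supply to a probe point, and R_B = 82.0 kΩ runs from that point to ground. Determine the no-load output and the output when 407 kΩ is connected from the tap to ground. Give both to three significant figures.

Unloaded: 2.57 V; loaded: 2.37 V

Open-circuit: V = 4.32 × 82.0/(56.0 + 82.0) = 2.57 V.
With the load, R_B becomes R_B‖R_L = 68.25 kΩ, so V = 4.32 × 68.25/124.2 = 2.37 V.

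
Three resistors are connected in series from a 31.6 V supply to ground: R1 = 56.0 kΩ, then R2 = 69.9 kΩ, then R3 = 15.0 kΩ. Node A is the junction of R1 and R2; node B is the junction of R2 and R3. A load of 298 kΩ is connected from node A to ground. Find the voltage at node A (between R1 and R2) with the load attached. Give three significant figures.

Below node A the series string R2+R3 = 84.90 kΩ sits in parallel with the 298 kΩ load: 66.08 kΩ.
V_A = 31.6 × 66.08/(56.0 + 66.08) = 17.1 V.

V ≈ 17.1 V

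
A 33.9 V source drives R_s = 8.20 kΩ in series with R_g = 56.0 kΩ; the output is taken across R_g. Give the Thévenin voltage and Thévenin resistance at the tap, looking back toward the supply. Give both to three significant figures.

V_th is the open-circuit tap voltage: 33.9 × 56.0/(8.20 + 56.0) = 29.6 V.
With the supply zeroed, R_s and R_g appear in parallel from the tap: R_th = R_s‖R_g = (8.20 × 56.0)/64.20 = 7.15 kΩ.

V_th = 29.6 V, R_th = 7.15 kΩ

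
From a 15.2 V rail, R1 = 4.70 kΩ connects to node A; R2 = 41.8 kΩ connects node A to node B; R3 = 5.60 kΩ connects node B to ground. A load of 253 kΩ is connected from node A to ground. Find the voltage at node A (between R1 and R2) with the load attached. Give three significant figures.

Below node A the series string R2+R3 = 47.40 kΩ sits in parallel with the 253 kΩ load: 39.92 kΩ.
V_A = 15.2 × 39.92/(4.70 + 39.92) = 13.6 V.

V ≈ 13.6 V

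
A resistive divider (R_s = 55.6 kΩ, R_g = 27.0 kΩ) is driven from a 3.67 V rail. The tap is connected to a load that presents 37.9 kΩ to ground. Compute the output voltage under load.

V_out ≈ 0.811 V

The load sits in parallel with R_g: R_g‖R_L = (27.0 × 37.9) / (27.0 + 37.9) = 15.77 kΩ.
V_out = 3.67 × 15.77 / (55.6 + 15.77) = 3.67 × 15.77/71.37 = 0.811 V.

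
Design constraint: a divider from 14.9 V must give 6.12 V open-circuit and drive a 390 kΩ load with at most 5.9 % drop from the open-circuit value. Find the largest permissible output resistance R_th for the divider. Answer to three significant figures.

Loading drop = R_th/(R_th + R_L) ≤ 0.0590, so R_th ≤ R_L · ε/(1−ε) = 390 kΩ × 0.0590/0.9410 = 24.5 kΩ.

R_th ≤ 24.5 kΩ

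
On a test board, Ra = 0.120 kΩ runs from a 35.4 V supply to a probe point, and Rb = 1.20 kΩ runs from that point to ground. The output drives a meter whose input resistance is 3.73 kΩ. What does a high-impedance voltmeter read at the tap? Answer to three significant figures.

V_out ≈ 31.3 V

The load sits in parallel with Rb: Rb‖R_L = (1200 × 3730) / (1200 + 3730) = 907.9 Ω.
V_out = 35.4 × 907.9 / (120 + 907.9) = 35.4 × 907.9/1028 = 31.3 V.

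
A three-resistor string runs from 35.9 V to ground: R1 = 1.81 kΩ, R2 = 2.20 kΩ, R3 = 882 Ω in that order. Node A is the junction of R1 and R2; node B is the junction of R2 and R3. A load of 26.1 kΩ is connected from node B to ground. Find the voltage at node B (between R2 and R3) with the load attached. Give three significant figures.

V ≈ 6.30 V

At node B, R3 is in parallel with the load: R3‖R_L = 853.2 Ω.
Below node A the resistance is R2 + (R3‖R_L) = 3053 Ω, so V_A = 35.9 × 3053/4863 = 22.54 V.
Then V_B = V_A × (R3‖R_L)/(R2 + R3‖R_L) = 22.54 × 853.2/3053 = 6.30 V.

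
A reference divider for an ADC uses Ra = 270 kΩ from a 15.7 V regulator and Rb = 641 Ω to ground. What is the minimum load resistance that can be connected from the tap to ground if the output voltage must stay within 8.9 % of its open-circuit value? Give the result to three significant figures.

Output resistance R_th = Ra‖Rb = (270000 × 641)/270600 = 639.5 Ω.
The fractional drop is R_th/(R_th + R_L); requiring this ≤ 0.0890 gives R_L ≥ R_th(1/0.0890 − 1) = 639.5 × 10.24 = 6.55 kΩ.

R_L(min) ≈ 6.55 kΩ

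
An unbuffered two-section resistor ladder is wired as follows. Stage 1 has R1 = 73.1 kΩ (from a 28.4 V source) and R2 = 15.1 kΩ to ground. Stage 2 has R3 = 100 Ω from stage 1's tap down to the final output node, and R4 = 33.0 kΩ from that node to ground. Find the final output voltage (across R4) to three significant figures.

V_out ≈ 3.52 V

Stage 2 presents R3+R4 = 33100 Ω as a load on stage 1's tap.
Stage 1's lower leg becomes R2‖(R3+R4) = 10370 Ω, so V_mid = 28.4 × 10370/83470 = 3.528 V.
Stage 2 is itself unloaded: V_out = V_mid × R4/(R3+R4) = 3.528 × 33000/33100 = 3.52 V.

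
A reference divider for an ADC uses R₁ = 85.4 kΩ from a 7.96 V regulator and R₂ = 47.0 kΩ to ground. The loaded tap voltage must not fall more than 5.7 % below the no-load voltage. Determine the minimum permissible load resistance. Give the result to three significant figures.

R_L(min) ≈ 502 kΩ

Output resistance R_th = R₁‖R₂ = (85.4 × 47.0)/132.4 = 30.32 kΩ.
The fractional drop is R_th/(R_th + R_L); requiring this ≤ 0.0570 gives R_L ≥ R_th(1/0.0570 − 1) = 30.32 × 16.54 = 502 kΩ.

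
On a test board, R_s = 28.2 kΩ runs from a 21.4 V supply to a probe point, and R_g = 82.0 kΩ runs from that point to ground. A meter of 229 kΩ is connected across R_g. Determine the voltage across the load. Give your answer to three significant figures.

V_out ≈ 14.6 V

The load sits in parallel with R_g: R_g‖R_L = (82.0 × 229) / (82.0 + 229) = 60.38 kΩ.
V_out = 21.4 × 60.38 / (28.2 + 60.38) = 21.4 × 60.38/88.58 = 14.6 V.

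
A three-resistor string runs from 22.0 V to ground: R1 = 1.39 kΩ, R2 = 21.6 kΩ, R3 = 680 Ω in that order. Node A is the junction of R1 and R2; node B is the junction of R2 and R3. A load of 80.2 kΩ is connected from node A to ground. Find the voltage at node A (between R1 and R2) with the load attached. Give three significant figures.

Below node A the series string R2+R3 = 22280 Ω sits in parallel with the 80200 Ω load: 17440 Ω.
V_A = 22.0 × 17440/(1390 + 17440) = 20.4 V.

V ≈ 20.4 V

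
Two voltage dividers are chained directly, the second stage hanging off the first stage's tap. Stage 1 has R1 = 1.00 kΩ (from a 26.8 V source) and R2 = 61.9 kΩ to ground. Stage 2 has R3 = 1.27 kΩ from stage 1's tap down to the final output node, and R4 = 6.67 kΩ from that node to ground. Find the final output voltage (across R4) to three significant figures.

V_out ≈ 19.7 V

Stage 2 presents R3+R4 = 7.940 kΩ as a load on stage 1's tap.
Stage 1's lower leg becomes R2‖(R3+R4) = 7.037 kΩ, so V_mid = 26.8 × 7.037/8.037 = 23.47 V.
Stage 2 is itself unloaded: V_out = V_mid × R4/(R3+R4) = 23.47 × 6.67/7.940 = 19.7 V.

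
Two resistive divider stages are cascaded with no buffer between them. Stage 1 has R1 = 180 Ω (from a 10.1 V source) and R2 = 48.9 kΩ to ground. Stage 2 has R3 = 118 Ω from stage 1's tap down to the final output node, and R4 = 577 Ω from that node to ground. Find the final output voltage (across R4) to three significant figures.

Stage 2 presents R3+R4 = 695.0 Ω as a load on stage 1's tap.
Stage 1's lower leg becomes R2‖(R3+R4) = 685.3 Ω, so V_mid = 10.1 × 685.3/865.3 = 7.999 V.
Stage 2 is itself unloaded: V_out = V_mid × R4/(R3+R4) = 7.999 × 577/695.0 = 6.64 V.

V_out ≈ 6.64 V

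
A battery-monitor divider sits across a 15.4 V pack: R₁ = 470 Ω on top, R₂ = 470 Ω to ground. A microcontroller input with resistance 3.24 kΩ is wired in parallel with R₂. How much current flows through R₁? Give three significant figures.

R₂‖R_L = 410.5 Ω, so the source sees R₁ + R₂‖R_L = 880.5 Ω.
I = 15.4 V / 880.5 Ω = 17.5 mA.

I ≈ 17.5 mA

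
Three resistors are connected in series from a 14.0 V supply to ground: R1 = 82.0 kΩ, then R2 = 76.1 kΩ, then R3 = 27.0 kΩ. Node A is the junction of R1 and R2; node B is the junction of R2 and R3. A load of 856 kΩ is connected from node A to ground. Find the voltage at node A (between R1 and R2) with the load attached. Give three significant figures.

Below node A the series string R2+R3 = 103.1 kΩ sits in parallel with the 856 kΩ load: 92.02 kΩ.
V_A = 14.0 × 92.02/(82.0 + 92.02) = 7.40 V.

V ≈ 7.40 V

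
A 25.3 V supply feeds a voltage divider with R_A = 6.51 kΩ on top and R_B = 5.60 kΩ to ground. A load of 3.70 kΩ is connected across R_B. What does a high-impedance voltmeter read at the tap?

V_out ≈ 6.45 V

The load sits in parallel with R_B: R_B‖R_L = (5.60 × 3.70) / (5.60 + 3.70) = 2.228 kΩ.
V_out = 25.3 × 2.228 / (6.51 + 2.228) = 25.3 × 2.228/8.738 = 6.45 V.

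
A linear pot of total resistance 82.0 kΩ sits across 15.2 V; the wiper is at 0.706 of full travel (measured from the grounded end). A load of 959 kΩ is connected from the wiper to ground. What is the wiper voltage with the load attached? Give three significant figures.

V ≈ 10.5 V

The wiper splits the pot into (1−α)R = 24.11 kΩ above and αR = 57.89 kΩ below.
Lower section ‖ load = 54.60 kΩ.
V_wiper = 15.2 × 54.60/(24.11 + 54.60) = 10.5 V.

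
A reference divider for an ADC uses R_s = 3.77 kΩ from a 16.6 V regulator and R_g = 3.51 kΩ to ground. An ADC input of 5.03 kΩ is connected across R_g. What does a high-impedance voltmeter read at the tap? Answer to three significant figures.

V_out ≈ 5.88 V

The load sits in parallel with R_g: R_g‖R_L = (3.51 × 5.03) / (3.51 + 5.03) = 2.067 kΩ.
V_out = 16.6 × 2.067 / (3.77 + 2.067) = 16.6 × 2.067/5.837 = 5.88 V.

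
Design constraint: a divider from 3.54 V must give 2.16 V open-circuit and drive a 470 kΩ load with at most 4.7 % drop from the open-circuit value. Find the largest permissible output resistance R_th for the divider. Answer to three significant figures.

Loading drop = R_th/(R_th + R_L) ≤ 0.0470, so R_th ≤ R_L · ε/(1−ε) = 470 kΩ × 0.0470/0.9530 = 23.2 kΩ.
(Any R1, R2 with R2/(R1+R2) = 0.610 and R1‖R2 ≤ 23.2 kΩ will meet the spec.)

R_th ≤ 23.2 kΩ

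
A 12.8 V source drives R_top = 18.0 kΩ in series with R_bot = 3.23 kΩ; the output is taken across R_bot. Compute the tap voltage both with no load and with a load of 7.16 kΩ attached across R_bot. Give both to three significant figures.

Unloaded: 1.95 V; loaded: 1.41 V

Open-circuit: V = 12.8 × 3.23/(18.0 + 3.23) = 1.95 V.
With the load, R_bot becomes R_bot‖R_L = 2.226 kΩ, so V = 12.8 × 2.226/20.23 = 1.41 V.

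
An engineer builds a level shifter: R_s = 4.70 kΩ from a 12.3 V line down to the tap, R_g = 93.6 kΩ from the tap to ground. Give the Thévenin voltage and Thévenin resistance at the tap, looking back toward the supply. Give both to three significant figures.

V_th is the open-circuit tap voltage: 12.3 × 93.6/(4.70 + 93.6) = 11.7 V.
With the supply zeroed, R_s and R_g appear in parallel from the tap: R_th = R_s‖R_g = (4.70 × 93.6)/98.30 = 4.48 kΩ.

V_th = 11.7 V, R_th = 4.48 kΩ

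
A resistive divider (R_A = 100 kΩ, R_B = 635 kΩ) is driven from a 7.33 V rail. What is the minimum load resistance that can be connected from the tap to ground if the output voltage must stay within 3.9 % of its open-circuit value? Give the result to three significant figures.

R_L(min) ≈ 2.13 MΩ

Output resistance R_th = R_A‖R_B = (100 × 635)/735.0 = 86.39 kΩ.
The fractional drop is R_th/(R_th + R_L); requiring this ≤ 0.0390 gives R_L ≥ R_th(1/0.0390 − 1) = 86.39 × 24.64 = 2.13 MΩ.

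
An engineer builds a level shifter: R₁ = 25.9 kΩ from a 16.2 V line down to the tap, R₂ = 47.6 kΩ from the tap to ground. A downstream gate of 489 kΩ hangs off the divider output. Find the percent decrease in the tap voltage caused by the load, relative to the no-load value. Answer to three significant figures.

The divider's output (Thévenin) resistance is R₁‖R₂ = 16.77 kΩ.
Fractional drop under load = R_th/(R_th + R_L) = 16.77 / (16.77 + 489) = 0.03316.
So the output falls by 3.32 %.

3.32 %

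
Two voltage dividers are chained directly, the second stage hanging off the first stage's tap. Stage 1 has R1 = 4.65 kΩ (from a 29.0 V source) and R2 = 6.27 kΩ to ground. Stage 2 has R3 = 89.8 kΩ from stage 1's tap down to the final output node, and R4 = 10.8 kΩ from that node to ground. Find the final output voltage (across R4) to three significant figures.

Stage 2 presents R3+R4 = 100.6 kΩ as a load on stage 1's tap.
Stage 1's lower leg becomes R2‖(R3+R4) = 5.902 kΩ, so V_mid = 29.0 × 5.902/10.55 = 16.22 V.
Stage 2 is itself unloaded: V_out = V_mid × R4/(R3+R4) = 16.22 × 10.8/100.6 = 1.74 V.

V_out ≈ 1.74 V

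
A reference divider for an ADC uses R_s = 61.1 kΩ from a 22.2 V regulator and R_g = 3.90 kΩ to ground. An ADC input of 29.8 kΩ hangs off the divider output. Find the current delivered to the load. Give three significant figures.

R_g‖R_L = 3.449 kΩ; V_out = 22.2 × 3.449/64.55 = 1.186 V.
I_L = V_out / R_L = 1.186 / 29.8 kΩ = 0.0398 mA.

I_L ≈ 0.0398 mA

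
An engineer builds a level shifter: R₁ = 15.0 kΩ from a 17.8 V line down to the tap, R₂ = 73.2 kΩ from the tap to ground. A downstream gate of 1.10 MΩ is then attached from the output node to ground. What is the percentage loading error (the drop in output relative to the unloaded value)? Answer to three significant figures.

The divider's output (Thévenin) resistance is R₁‖R₂ = 12.45 kΩ.
Fractional drop under load = R_th/(R_th + R_L) = 12.45 / (12.45 + 1100) = 0.01119.
So the output falls by 1.12 %.

1.12 %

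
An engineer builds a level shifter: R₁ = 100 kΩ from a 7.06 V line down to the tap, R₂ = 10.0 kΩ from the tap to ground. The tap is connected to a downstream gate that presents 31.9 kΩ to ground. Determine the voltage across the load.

V_out ≈ 0.499 V

The load sits in parallel with R₂: R₂‖R_L = (10.0 × 31.9) / (10.0 + 31.9) = 7.613 kΩ.
V_out = 7.06 × 7.613 / (100 + 7.613) = 7.06 × 7.613/107.6 = 0.499 V.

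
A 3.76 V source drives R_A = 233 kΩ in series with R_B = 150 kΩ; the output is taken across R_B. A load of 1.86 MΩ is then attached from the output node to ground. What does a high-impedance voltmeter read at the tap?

The load sits in parallel with R_B: R_B‖R_L = (150 × 1860) / (150 + 1860) = 138.8 kΩ.
V_out = 3.76 × 138.8 / (233 + 138.8) = 3.76 × 138.8/371.8 = 1.40 V.
(Unloaded it would have been 1.47 V.)

V_out ≈ 1.40 V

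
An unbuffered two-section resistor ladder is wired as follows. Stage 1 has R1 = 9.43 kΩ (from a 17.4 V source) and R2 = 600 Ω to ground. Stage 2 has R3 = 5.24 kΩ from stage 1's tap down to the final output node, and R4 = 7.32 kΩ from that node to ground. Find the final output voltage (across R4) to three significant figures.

V_out ≈ 0.581 V

Stage 2 presents R3+R4 = 12560 Ω as a load on stage 1's tap.
Stage 1's lower leg becomes R2‖(R3+R4) = 572.6 Ω, so V_mid = 17.4 × 572.6/10000 = 0.9961 V.
Stage 2 is itself unloaded: V_out = V_mid × R4/(R3+R4) = 0.9961 × 7320/12560 = 0.581 V.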